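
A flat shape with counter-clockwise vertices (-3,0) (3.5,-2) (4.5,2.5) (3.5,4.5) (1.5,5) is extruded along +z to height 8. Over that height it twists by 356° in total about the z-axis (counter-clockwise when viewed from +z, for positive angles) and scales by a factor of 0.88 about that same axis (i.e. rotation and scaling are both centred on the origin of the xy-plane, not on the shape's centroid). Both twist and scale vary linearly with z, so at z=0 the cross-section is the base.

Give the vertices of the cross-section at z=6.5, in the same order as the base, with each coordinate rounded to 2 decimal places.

t = z/height = 6.5/8 = 0.8125
s = 1 + (scale-1)·z/height = 1 + (0.88-1)·6.5/8 = 0.902500
θ = twist·z/height = 356°·6.5/8 = 289.2500° = 5.048365 rad
cos θ = 0.329691, sin θ = -0.944089 (intermediates below are computed at full precision and shown rounded to 5 d.p.)
v1: (-3,0) → rotate → (-0.98907,2.83227) → ×s → (-0.89264,2.55612) → (-0.89,2.56)
v2: (3.5,-2) → rotate → (-0.73426,-3.96369) → ×s → (-0.66267,-3.57723) → (-0.66,-3.58)
v3: (4.5,2.5) → rotate → (3.84383,-3.42417) → ×s → (3.46906,-3.09032) → (3.47,-3.09)
v4: (3.5,4.5) → rotate → (5.40232,-1.82070) → ×s → (4.87559,-1.64319) → (4.88,-1.64)
v5: (1.5,5) → rotate → (5.21498,0.23232) → ×s → (4.70652,0.20967) → (4.71,0.21)

Cross-section at z=6.5: (-0.89,2.56) (-0.66,-3.58) (3.47,-3.09) (4.88,-1.64) (4.71,0.21)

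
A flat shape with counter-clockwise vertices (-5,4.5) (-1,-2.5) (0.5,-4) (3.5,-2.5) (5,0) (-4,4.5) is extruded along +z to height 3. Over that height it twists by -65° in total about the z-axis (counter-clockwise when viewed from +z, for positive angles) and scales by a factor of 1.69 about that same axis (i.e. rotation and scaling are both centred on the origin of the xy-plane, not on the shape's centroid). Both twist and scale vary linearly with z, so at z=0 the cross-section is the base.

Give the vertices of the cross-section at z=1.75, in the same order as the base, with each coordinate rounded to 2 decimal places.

Cross-section at z=1.75: (-1.65,9.29) (-3.26,-1.90) (-2.89,-4.86) (1.72,-5.78) (5.53,-4.31) (-0.55,8.43)

t = z/height = 1.75/3 = 0.583333
s = 1 + (scale-1)·z/height = 1 + (1.69-1)·1.75/3 = 1.402500
θ = twist·z/height = -65°·1.75/3 = -37.9167° = -0.661771 rad
cos θ = 0.788905, sin θ = -0.614515 (intermediates below are computed at full precision and shown rounded to 5 d.p.)
v1: (-5,4.5) → rotate → (-1.17921,6.62265) → ×s → (-1.65384,9.28826) → (-1.65,9.29)
v2: (-1,-2.5) → rotate → (-2.32519,-1.35775) → ×s → (-3.26108,-1.90424) → (-3.26,-1.90)
v3: (0.5,-4) → rotate → (-2.06361,-3.46288) → ×s → (-2.89421,-4.85669) → (-2.89,-4.86)
v4: (3.5,-2.5) → rotate → (1.22488,-4.12306) → ×s → (1.71790,-5.78260) → (1.72,-5.78)
v5: (5,0) → rotate → (3.94453,-3.07257) → ×s → (5.53220,-4.30928) → (5.53,-4.31)
v6: (-4,4.5) → rotate → (-0.39031,6.00813) → ×s → (-0.54740,8.42641) → (-0.55,8.43)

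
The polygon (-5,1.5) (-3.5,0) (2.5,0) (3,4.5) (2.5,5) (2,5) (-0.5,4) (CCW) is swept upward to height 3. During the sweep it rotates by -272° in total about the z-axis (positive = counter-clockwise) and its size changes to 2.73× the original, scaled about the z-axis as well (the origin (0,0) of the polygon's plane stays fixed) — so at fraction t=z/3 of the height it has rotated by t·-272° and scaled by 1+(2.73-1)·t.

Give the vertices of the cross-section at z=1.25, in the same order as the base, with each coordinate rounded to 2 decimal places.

Cross-section at z=1.25: (5.78,6.88) (2.39,5.53) (-1.70,-3.95) (5.07,-7.81) (6.20,-7.36) (6.54,-6.57) (6.66,-1.94)

t = z/height = 1.25/3 = 0.416667
s = 1 + (scale-1)·z/height = 1 + (2.73-1)·1.25/3 = 1.720833
θ = twist·z/height = -272°·1.25/3 = -113.3333° = -1.978040 rad
cos θ = -0.396080, sin θ = -0.918216 (intermediates below are computed at full precision and shown rounded to 5 d.p.)
v1: (-5,1.5) → rotate → (3.35772,3.99696) → ×s → (5.77808,6.87810) → (5.78,6.88)
v2: (-3.5,0) → rotate → (1.38628,3.21376) → ×s → (2.38556,5.53034) → (2.39,5.53)
v3: (2.5,0) → rotate → (-0.99020,-2.29554) → ×s → (-1.70397,-3.95024) → (-1.70,-3.95)
v4: (3,4.5) → rotate → (2.94373,-4.53701) → ×s → (5.06567,-7.80743) → (5.07,-7.81)
v5: (2.5,5) → rotate → (3.60088,-4.27594) → ×s → (6.19652,-7.35818) → (6.20,-7.36)
v6: (2,5) → rotate → (3.79892,-3.81683) → ×s → (6.53731,-6.56813) → (6.54,-6.57)
v7: (-0.5,4) → rotate → (3.87090,-1.12521) → ×s → (6.66118,-1.93630) → (6.66,-1.94)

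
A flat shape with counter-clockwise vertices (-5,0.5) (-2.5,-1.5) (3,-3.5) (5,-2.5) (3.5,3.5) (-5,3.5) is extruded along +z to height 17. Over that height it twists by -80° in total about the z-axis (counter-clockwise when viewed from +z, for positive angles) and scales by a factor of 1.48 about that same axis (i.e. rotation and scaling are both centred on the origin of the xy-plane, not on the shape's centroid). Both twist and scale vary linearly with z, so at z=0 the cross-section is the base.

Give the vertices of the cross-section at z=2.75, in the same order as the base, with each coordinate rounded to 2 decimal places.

t = z/height = 2.75/17 = 0.161765
s = 1 + (scale-1)·z/height = 1 + (1.48-1)·2.75/17 = 1.077647
θ = twist·z/height = -80°·2.75/17 = -12.9412° = -0.225866 rad
cos θ = 0.974601, sin θ = -0.223951 (intermediates below are computed at full precision and shown rounded to 5 d.p.)
v1: (-5,0.5) → rotate → (-4.76103,1.60705) → ×s → (-5.13071,1.73184) → (-5.13,1.73)
v2: (-2.5,-1.5) → rotate → (-2.77243,-0.90202) → ×s → (-2.98770,-0.97206) → (-2.99,-0.97)
v3: (3,-3.5) → rotate → (2.13997,-4.08295) → ×s → (2.30614,-4.39998) → (2.31,-4.40)
v4: (5,-2.5) → rotate → (4.31313,-3.55625) → ×s → (4.64803,-3.83239) → (4.65,-3.83)
v5: (3.5,3.5) → rotate → (4.19493,2.62727) → ×s → (4.52065,2.83127) → (4.52,2.83)
v6: (-5,3.5) → rotate → (-4.08918,4.53085) → ×s → (-4.40669,4.88266) → (-4.41,4.88)

Cross-section at z=2.75: (-5.13,1.73) (-2.99,-0.97) (2.31,-4.40) (4.65,-3.83) (4.52,2.83) (-4.41,4.88)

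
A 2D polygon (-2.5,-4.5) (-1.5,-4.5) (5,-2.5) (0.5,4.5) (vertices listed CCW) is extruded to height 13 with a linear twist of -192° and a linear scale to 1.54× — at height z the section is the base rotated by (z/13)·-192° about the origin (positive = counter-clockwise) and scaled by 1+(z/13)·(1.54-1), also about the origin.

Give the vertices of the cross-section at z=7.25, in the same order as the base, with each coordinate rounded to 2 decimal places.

t = z/height = 7.25/13 = 0.557692
s = 1 + (scale-1)·z/height = 1 + (1.54-1)·7.25/13 = 1.301154
θ = twist·z/height = -192°·7.25/13 = -107.0769° = -1.868845 rad
cos θ = -0.293655, sin θ = -0.955911 (intermediates below are computed at full precision and shown rounded to 5 d.p.)
v1: (-2.5,-4.5) → rotate → (-3.56746,3.71123) → ×s → (-4.64182,4.82888) → (-4.64,4.83)
v2: (-1.5,-4.5) → rotate → (-3.86112,2.75532) → ×s → (-5.02391,3.58509) → (-5.02,3.59)
v3: (5,-2.5) → rotate → (-3.85806,-4.04542) → ×s → (-5.01992,-5.26371) → (-5.02,-5.26)
v4: (0.5,4.5) → rotate → (4.15477,-1.79940) → ×s → (5.40600,-2.34130) → (5.41,-2.34)

Cross-section at z=7.25: (-4.64,4.83) (-5.02,3.59) (-5.02,-5.26) (5.41,-2.34)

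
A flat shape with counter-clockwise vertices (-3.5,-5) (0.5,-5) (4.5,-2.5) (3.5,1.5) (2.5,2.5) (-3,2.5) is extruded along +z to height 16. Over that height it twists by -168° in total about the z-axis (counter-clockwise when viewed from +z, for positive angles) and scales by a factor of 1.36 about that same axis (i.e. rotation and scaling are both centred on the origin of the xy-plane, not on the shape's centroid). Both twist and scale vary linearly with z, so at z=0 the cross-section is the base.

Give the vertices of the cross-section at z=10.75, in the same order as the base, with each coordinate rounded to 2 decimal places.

Cross-section at z=10.75: (-4.03,6.42) (-5.96,1.84) (-5.03,-3.94) (0.03,-4.73) (1.65,-4.07) (4.31,2.23)

t = z/height = 10.75/16 = 0.671875
s = 1 + (scale-1)·z/height = 1 + (1.36-1)·10.75/16 = 1.241875
θ = twist·z/height = -168°·10.75/16 = -112.8750° = -1.970040 rad
cos θ = -0.388722, sin θ = -0.921355 (intermediates below are computed at full precision and shown rounded to 5 d.p.)
v1: (-3.5,-5) → rotate → (-3.24625,5.16835) → ×s → (-4.03144,6.41845) → (-4.03,6.42)
v2: (0.5,-5) → rotate → (-4.80114,1.48293) → ×s → (-5.96241,1.84162) → (-5.96,1.84)
v3: (4.5,-2.5) → rotate → (-4.05264,-3.17429) → ×s → (-5.03287,-3.94208) → (-5.03,-3.94)
v4: (3.5,1.5) → rotate → (0.02151,-3.80783) → ×s → (0.02671,-4.72884) → (0.03,-4.73)
v5: (2.5,2.5) → rotate → (1.33158,-3.27519) → ×s → (1.65366,-4.06738) → (1.65,-4.07)
v6: (-3,2.5) → rotate → (3.46955,1.79226) → ×s → (4.30875,2.22576) → (4.31,2.23)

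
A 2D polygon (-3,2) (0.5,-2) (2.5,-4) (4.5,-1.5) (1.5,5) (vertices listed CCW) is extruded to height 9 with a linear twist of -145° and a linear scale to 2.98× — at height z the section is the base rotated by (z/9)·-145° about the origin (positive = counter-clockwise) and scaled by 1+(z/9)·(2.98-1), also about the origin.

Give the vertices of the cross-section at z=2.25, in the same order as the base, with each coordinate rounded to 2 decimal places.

Cross-section at z=2.25: (-1.85,5.06) (-1.17,-2.85) (-0.52,-7.03) (4.10,-5.79) (6.23,4.70)

t = z/height = 2.25/9 = 0.25
s = 1 + (scale-1)·z/height = 1 + (2.98-1)·2.25/9 = 1.495000
θ = twist·z/height = -145°·2.25/9 = -36.2500° = -0.632682 rad
cos θ = 0.806445, sin θ = -0.591310 (intermediates below are computed at full precision and shown rounded to 5 d.p.)
v1: (-3,2) → rotate → (-1.23671,3.38682) → ×s → (-1.84889,5.06329) → (-1.85,5.06)
v2: (0.5,-2) → rotate → (-0.77940,-1.90854) → ×s → (-1.16520,-2.85327) → (-1.17,-2.85)
v3: (2.5,-4) → rotate → (-0.34913,-4.70405) → ×s → (-0.52194,-7.03256) → (-0.52,-7.03)
v4: (4.5,-1.5) → rotate → (2.74204,-3.87056) → ×s → (4.09934,-5.78649) → (4.10,-5.79)
v5: (1.5,5) → rotate → (4.16622,3.14526) → ×s → (6.22849,4.70216) → (6.23,4.70)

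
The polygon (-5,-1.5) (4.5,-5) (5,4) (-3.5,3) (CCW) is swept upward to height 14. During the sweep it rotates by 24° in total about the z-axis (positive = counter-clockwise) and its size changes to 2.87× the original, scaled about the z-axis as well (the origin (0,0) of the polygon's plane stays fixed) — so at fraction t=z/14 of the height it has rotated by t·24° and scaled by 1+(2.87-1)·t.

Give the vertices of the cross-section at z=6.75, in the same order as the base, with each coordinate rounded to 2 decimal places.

t = z/height = 6.75/14 = 0.482143
s = 1 + (scale-1)·z/height = 1 + (2.87-1)·6.75/14 = 1.901607
θ = twist·z/height = 24°·6.75/14 = 11.5714° = 0.201960 rad
cos θ = 0.979675, sin θ = 0.200589 (intermediates below are computed at full precision and shown rounded to 5 d.p.)
v1: (-5,-1.5) → rotate → (-4.59749,-2.47246) → ×s → (-8.74263,-4.70165) → (-8.74,-4.70)
v2: (4.5,-5) → rotate → (5.41149,-3.99572) → ×s → (10.29052,-7.59830) → (10.29,-7.60)
v3: (5,4) → rotate → (4.09602,4.92165) → ×s → (7.78902,9.35904) → (7.79,9.36)
v4: (-3.5,3) → rotate → (-4.03063,2.23696) → ×s → (-7.66468,4.25383) → (-7.66,4.25)

Cross-section at z=6.75: (-8.74,-4.70) (10.29,-7.60) (7.79,9.36) (-7.66,4.25)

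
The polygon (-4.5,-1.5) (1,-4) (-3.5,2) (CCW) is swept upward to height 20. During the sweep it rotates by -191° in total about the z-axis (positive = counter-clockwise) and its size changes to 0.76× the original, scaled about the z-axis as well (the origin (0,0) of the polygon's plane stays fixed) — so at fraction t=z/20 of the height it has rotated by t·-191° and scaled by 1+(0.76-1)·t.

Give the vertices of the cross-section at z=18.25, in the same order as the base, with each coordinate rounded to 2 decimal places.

t = z/height = 18.25/20 = 0.9125
s = 1 + (scale-1)·z/height = 1 + (0.76-1)·18.25/20 = 0.781000
θ = twist·z/height = -191°·18.25/20 = -174.2875° = -3.041891 rad
cos θ = -0.995034, sin θ = -0.099537 (intermediates below are computed at full precision and shown rounded to 5 d.p.)
v1: (-4.5,-1.5) → rotate → (4.32835,1.94047) → ×s → (3.38044,1.51550) → (3.38,1.52)
v2: (1,-4) → rotate → (-1.39318,3.88060) → ×s → (-1.08807,3.03075) → (-1.09,3.03)
v3: (-3.5,2) → rotate → (3.68169,-1.64169) → ×s → (2.87540,-1.28216) → (2.88,-1.28)

Cross-section at z=18.25: (3.38,1.52) (-1.09,3.03) (2.88,-1.28)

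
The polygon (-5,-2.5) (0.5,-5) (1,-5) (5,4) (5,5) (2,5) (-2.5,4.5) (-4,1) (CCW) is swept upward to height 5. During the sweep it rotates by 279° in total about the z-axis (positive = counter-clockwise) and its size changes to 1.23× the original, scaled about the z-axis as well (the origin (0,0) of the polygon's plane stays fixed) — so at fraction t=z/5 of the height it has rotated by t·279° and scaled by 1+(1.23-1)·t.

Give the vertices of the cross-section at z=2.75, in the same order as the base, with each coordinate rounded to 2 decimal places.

Cross-section at z=2.75: (6.30,0.00) (2.01,5.29) (1.51,5.54) (-7.05,-1.51) (-7.56,-2.52) (-4.53,-4.03) (0.25,-5.79) (3.53,-3.02)

t = z/height = 2.75/5 = 0.55
s = 1 + (scale-1)·z/height = 1 + (1.23-1)·2.75/5 = 1.126500
θ = twist·z/height = 279°·2.75/5 = 153.4500° = 2.678208 rad
cos θ = -0.894545, sin θ = 0.446979 (intermediates below are computed at full precision and shown rounded to 5 d.p.)
v1: (-5,-2.5) → rotate → (5.59017,0.00147) → ×s → (6.29733,0.00165) → (6.30,0.00)
v2: (0.5,-5) → rotate → (1.78762,4.69621) → ×s → (2.01375,5.29028) → (2.01,5.29)
v3: (1,-5) → rotate → (1.34035,4.91970) → ×s → (1.50990,5.54204) → (1.51,5.54)
v4: (5,4) → rotate → (-6.26064,-1.34329) → ×s → (-7.05261,-1.51321) → (-7.05,-1.51)
v5: (5,5) → rotate → (-6.70762,-2.23783) → ×s → (-7.55613,-2.52092) → (-7.56,-2.52)
v6: (2,5) → rotate → (-4.02398,-3.57877) → ×s → (-4.53302,-4.03148) → (-4.53,-4.03)
v7: (-2.5,4.5) → rotate → (0.22496,-5.14290) → ×s → (0.25341,-5.79347) → (0.25,-5.79)
v8: (-4,1) → rotate → (3.13120,-2.68246) → ×s → (3.52730,-3.02179) → (3.53,-3.02)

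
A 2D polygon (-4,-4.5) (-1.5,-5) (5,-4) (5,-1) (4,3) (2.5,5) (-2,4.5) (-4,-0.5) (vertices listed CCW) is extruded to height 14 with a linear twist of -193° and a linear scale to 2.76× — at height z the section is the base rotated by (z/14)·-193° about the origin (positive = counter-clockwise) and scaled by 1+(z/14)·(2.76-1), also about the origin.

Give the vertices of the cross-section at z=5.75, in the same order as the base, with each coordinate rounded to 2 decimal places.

Cross-section at z=5.75: (-8.90,5.33) (-8.94,0.93) (-5.17,-9.75) (-0.09,-8.78) (6.36,-5.81) (9.27,-2.63) (6.98,4.83) (-2.13,6.61)

t = z/height = 5.75/14 = 0.410714
s = 1 + (scale-1)·z/height = 1 + (2.76-1)·5.75/14 = 1.722857
θ = twist·z/height = -193°·5.75/14 = -79.2679° = -1.383485 rad
cos θ = 0.186218, sin θ = -0.982508 (intermediates below are computed at full precision and shown rounded to 5 d.p.)
v1: (-4,-4.5) → rotate → (-5.16616,3.09205) → ×s → (-8.90055,5.32717) → (-8.90,5.33)
v2: (-1.5,-5) → rotate → (-5.19187,0.54267) → ×s → (-8.94485,0.93495) → (-8.94,0.93)
v3: (5,-4) → rotate → (-2.99894,-5.65741) → ×s → (-5.16675,-9.74692) → (-5.17,-9.75)
v4: (5,-1) → rotate → (-0.05142,-5.09876) → ×s → (-0.08859,-8.78444) → (-0.09,-8.78)
v5: (4,3) → rotate → (3.69240,-3.37138) → ×s → (6.36147,-5.80841) → (6.36,-5.81)
v6: (2.5,5) → rotate → (5.37809,-1.52518) → ×s → (9.26568,-2.62767) → (9.27,-2.63)
v7: (-2,4.5) → rotate → (4.04885,2.80300) → ×s → (6.97559,4.82916) → (6.98,4.83)
v8: (-4,-0.5) → rotate → (-1.23613,3.83693) → ×s → (-2.12967,6.61047) → (-2.13,6.61)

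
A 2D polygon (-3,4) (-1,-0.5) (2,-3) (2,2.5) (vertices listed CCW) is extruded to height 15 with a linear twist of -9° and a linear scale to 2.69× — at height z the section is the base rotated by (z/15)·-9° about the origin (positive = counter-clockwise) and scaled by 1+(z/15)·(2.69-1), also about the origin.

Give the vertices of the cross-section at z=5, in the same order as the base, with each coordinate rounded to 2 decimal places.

t = z/height = 5/15 = 0.333333
s = 1 + (scale-1)·z/height = 1 + (2.69-1)·5/15 = 1.563333
θ = twist·z/height = -9°·5/15 = -3.0000° = -0.052360 rad
cos θ = 0.998630, sin θ = -0.052336 (intermediates below are computed at full precision and shown rounded to 5 d.p.)
v1: (-3,4) → rotate → (-2.78654,4.15153) → ×s → (-4.35630,6.49022) → (-4.36,6.49)
v2: (-1,-0.5) → rotate → (-1.02480,-0.44698) → ×s → (-1.60210,-0.69878) → (-1.60,-0.70)
v3: (2,-3) → rotate → (1.84025,-3.10056) → ×s → (2.87693,-4.84721) → (2.88,-4.85)
v4: (2,2.5) → rotate → (2.12810,2.39190) → ×s → (3.32693,3.73934) → (3.33,3.74)

Cross-section at z=5: (-4.36,6.49) (-1.60,-0.70) (2.88,-4.85) (3.33,3.74)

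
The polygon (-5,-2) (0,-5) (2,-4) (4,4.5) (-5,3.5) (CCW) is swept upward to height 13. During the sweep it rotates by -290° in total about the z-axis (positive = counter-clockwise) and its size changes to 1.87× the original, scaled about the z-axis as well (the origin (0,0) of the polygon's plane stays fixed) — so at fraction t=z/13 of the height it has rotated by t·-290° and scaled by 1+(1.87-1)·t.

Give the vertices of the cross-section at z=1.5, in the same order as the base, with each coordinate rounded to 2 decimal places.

t = z/height = 1.5/13 = 0.115385
s = 1 + (scale-1)·z/height = 1 + (1.87-1)·1.5/13 = 1.100385
θ = twist·z/height = -290°·1.5/13 = -33.4615° = -0.584014 rad
cos θ = 0.834256, sin θ = -0.551377 (intermediates below are computed at full precision and shown rounded to 5 d.p.)
v1: (-5,-2) → rotate → (-5.27403,1.08837) → ×s → (-5.80347,1.19763) → (-5.80,1.20)
v2: (0,-5) → rotate → (-2.75689,-4.17128) → ×s → (-3.03363,-4.59001) → (-3.03,-4.59)
v3: (2,-4) → rotate → (-0.53700,-4.43978) → ×s → (-0.59090,-4.88546) → (-0.59,-4.89)
v4: (4,4.5) → rotate → (5.81822,1.54864) → ×s → (6.40228,1.70410) → (6.40,1.70)
v5: (-5,3.5) → rotate → (-2.24146,5.67678) → ×s → (-2.46647,6.24664) → (-2.47,6.25)

Cross-section at z=1.5: (-5.80,1.20) (-3.03,-4.59) (-0.59,-4.89) (6.40,1.70) (-2.47,6.25)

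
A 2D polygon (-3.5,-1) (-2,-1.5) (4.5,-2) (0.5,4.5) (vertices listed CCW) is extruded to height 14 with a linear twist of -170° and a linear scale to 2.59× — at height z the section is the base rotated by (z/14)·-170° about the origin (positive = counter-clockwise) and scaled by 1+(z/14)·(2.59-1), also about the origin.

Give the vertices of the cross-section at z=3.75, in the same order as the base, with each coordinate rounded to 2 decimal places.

t = z/height = 3.75/14 = 0.267857
s = 1 + (scale-1)·z/height = 1 + (2.59-1)·3.75/14 = 1.425893
θ = twist·z/height = -170°·3.75/14 = -45.5357° = -0.794748 rad
cos θ = 0.700465, sin θ = -0.713687 (intermediates below are computed at full precision and shown rounded to 5 d.p.)
v1: (-3.5,-1) → rotate → (-3.16531,1.79744) → ×s → (-4.51340,2.56296) → (-4.51,2.56)
v2: (-2,-1.5) → rotate → (-2.47146,0.37668) → ×s → (-3.52404,0.53710) → (-3.52,0.54)
v3: (4.5,-2) → rotate → (1.72472,-4.61252) → ×s → (2.45926,-6.57696) → (2.46,-6.58)
v4: (0.5,4.5) → rotate → (3.56182,2.79525) → ×s → (5.07878,3.98572) → (5.08,3.99)

Cross-section at z=3.75: (-4.51,2.56) (-3.52,0.54) (2.46,-6.58) (5.08,3.99)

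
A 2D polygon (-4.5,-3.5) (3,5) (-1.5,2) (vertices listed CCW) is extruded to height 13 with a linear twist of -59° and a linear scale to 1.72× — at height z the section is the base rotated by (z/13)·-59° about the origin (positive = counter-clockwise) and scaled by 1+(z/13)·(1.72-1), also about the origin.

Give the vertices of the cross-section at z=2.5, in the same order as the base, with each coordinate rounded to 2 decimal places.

Cross-section at z=2.5: (-5.81,-2.90) (4.47,4.91) (-1.23,2.57)

t = z/height = 2.5/13 = 0.192308
s = 1 + (scale-1)·z/height = 1 + (1.72-1)·2.5/13 = 1.138462
θ = twist·z/height = -59°·2.5/13 = -11.3462° = -0.198028 rad
cos θ = 0.980456, sin θ = -0.196736 (intermediates below are computed at full precision and shown rounded to 5 d.p.)
v1: (-4.5,-3.5) → rotate → (-5.10063,-2.54629) → ×s → (-5.80687,-2.89885) → (-5.81,-2.90)
v2: (3,5) → rotate → (3.92505,4.31207) → ×s → (4.46852,4.90913) → (4.47,4.91)
v3: (-1.5,2) → rotate → (-1.07721,2.25602) → ×s → (-1.22637,2.56839) → (-1.23,2.57)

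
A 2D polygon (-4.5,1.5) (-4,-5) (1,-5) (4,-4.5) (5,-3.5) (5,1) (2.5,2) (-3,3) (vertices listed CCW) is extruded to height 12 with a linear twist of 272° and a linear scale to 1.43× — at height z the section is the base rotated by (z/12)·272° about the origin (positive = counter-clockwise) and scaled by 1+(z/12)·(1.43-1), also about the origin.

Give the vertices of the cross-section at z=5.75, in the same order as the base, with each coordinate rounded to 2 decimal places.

t = z/height = 5.75/12 = 0.479167
s = 1 + (scale-1)·z/height = 1 + (1.43-1)·5.75/12 = 1.206042
θ = twist·z/height = 272°·5.75/12 = 130.3333° = 2.274746 rad
cos θ = -0.647233, sin θ = 0.762292 (intermediates below are computed at full precision and shown rounded to 5 d.p.)
v1: (-4.5,1.5) → rotate → (1.76911,-4.40116) → ×s → (2.13362,-5.30799) → (2.13,-5.31)
v2: (-4,-5) → rotate → (6.40039,0.18700) → ×s → (7.71914,0.22553) → (7.72,0.23)
v3: (1,-5) → rotate → (3.16423,3.99846) → ×s → (3.81619,4.82231) → (3.82,4.82)
v4: (4,-4.5) → rotate → (0.84138,5.96172) → ×s → (1.01474,7.19008) → (1.01,7.19)
v5: (5,-3.5) → rotate → (-0.56815,6.07678) → ×s → (-0.68521,7.32885) → (-0.69,7.33)
v6: (5,1) → rotate → (-3.99846,3.16423) → ×s → (-4.82231,3.81619) → (-4.82,3.82)
v7: (2.5,2) → rotate → (-3.14267,0.61126) → ×s → (-3.79019,0.73721) → (-3.79,0.74)
v8: (-3,3) → rotate → (-0.34518,-4.22858) → ×s → (-0.41630,-5.09984) → (-0.42,-5.10)

Cross-section at z=5.75: (2.13,-5.31) (7.72,0.23) (3.82,4.82) (1.01,7.19) (-0.69,7.33) (-4.82,3.82) (-3.79,0.74) (-0.42,-5.10)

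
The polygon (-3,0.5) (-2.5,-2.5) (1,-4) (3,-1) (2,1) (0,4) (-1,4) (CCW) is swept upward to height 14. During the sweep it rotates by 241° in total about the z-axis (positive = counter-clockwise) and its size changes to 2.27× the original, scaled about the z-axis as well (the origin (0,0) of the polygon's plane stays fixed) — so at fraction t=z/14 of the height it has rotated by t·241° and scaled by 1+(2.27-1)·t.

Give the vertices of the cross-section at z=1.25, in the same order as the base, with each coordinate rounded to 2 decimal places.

t = z/height = 1.25/14 = 0.0892857
s = 1 + (scale-1)·z/height = 1 + (2.27-1)·1.25/14 = 1.113393
θ = twist·z/height = 241°·1.25/14 = 21.5179° = 0.375557 rad
cos θ = 0.930303, sin θ = 0.366791 (intermediates below are computed at full precision and shown rounded to 5 d.p.)
v1: (-3,0.5) → rotate → (-2.97431,-0.63522) → ×s → (-3.31157,-0.70725) → (-3.31,-0.71)
v2: (-2.5,-2.5) → rotate → (-1.40878,-3.24274) → ×s → (-1.56853,-3.61044) → (-1.57,-3.61)
v3: (1,-4) → rotate → (2.39747,-3.35442) → ×s → (2.66932,-3.73479) → (2.67,-3.73)
v4: (3,-1) → rotate → (3.15770,0.17007) → ×s → (3.51576,0.18936) → (3.52,0.19)
v5: (2,1) → rotate → (1.49382,1.66389) → ×s → (1.66320,1.85256) → (1.66,1.85)
v6: (0,4) → rotate → (-1.46716,3.72121) → ×s → (-1.63353,4.14317) → (-1.63,4.14)
v7: (-1,4) → rotate → (-2.39747,3.35442) → ×s → (-2.66932,3.73479) → (-2.67,3.73)

Cross-section at z=1.25: (-3.31,-0.71) (-1.57,-3.61) (2.67,-3.73) (3.52,0.19) (1.66,1.85) (-1.63,4.14) (-2.67,3.73)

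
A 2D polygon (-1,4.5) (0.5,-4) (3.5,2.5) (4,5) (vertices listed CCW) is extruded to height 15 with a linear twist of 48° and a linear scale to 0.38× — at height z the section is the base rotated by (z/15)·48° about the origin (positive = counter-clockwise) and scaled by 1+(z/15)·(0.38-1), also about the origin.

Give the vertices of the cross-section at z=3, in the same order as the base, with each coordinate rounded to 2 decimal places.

t = z/height = 3/15 = 0.2
s = 1 + (scale-1)·z/height = 1 + (0.38-1)·3/15 = 0.876000
θ = twist·z/height = 48°·3/15 = 9.6000° = 0.167552 rad
cos θ = 0.985996, sin θ = 0.166769 (intermediates below are computed at full precision and shown rounded to 5 d.p.)
v1: (-1,4.5) → rotate → (-1.73646,4.27021) → ×s → (-1.52113,3.74071) → (-1.52,3.74)
v2: (0.5,-4) → rotate → (1.16007,-3.86060) → ×s → (1.01622,-3.38189) → (1.02,-3.38)
v3: (3.5,2.5) → rotate → (3.03406,3.04868) → ×s → (2.65784,2.67064) → (2.66,2.67)
v4: (4,5) → rotate → (3.11014,5.59706) → ×s → (2.72448,4.90302) → (2.72,4.90)

Cross-section at z=3: (-1.52,3.74) (1.02,-3.38) (2.66,2.67) (2.72,4.90)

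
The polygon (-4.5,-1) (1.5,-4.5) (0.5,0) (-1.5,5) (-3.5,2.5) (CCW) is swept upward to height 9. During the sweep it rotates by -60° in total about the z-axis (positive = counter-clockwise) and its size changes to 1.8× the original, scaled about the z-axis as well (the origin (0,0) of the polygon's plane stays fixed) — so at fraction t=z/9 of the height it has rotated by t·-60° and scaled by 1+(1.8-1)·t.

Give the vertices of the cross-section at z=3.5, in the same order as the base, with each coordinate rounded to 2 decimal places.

Cross-section at z=3.5: (-5.94,1.13) (-0.53,-6.20) (0.60,-0.26) (0.79,6.80) (-2.92,4.83)

t = z/height = 3.5/9 = 0.388889
s = 1 + (scale-1)·z/height = 1 + (1.8-1)·3.5/9 = 1.311111
θ = twist·z/height = -60°·3.5/9 = -23.3333° = -0.407243 rad
cos θ = 0.918216, sin θ = -0.396080 (intermediates below are computed at full precision and shown rounded to 5 d.p.)
v1: (-4.5,-1) → rotate → (-4.52805,0.86414) → ×s → (-5.93678,1.13299) → (-5.94,1.13)
v2: (1.5,-4.5) → rotate → (-0.40503,-4.72609) → ×s → (-0.53105,-6.19643) → (-0.53,-6.20)
v3: (0.5,0) → rotate → (0.45911,-0.19804) → ×s → (0.60194,-0.25965) → (0.60,-0.26)
v4: (-1.5,5) → rotate → (0.60307,5.18520) → ×s → (0.79070,6.79837) → (0.79,6.80)
v5: (-3.5,2.5) → rotate → (-2.22356,3.68182) → ×s → (-2.91533,4.82727) → (-2.92,4.83)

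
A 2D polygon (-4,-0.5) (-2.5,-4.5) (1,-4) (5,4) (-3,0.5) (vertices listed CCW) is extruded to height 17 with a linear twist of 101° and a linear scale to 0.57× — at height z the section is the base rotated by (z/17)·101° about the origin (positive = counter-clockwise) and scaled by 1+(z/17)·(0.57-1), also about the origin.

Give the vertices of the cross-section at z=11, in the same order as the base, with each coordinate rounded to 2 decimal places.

Cross-section at z=11: (-0.88,-2.77) (2.20,-2.99) (2.93,-0.55) (-1.12,4.48) (-1.23,-1.82)

t = z/height = 11/17 = 0.647059
s = 1 + (scale-1)·z/height = 1 + (0.57-1)·11/17 = 0.721765
θ = twist·z/height = 101°·11/17 = 65.3529° = 1.140624 rad
cos θ = 0.417027, sin θ = 0.908894 (intermediates below are computed at full precision and shown rounded to 5 d.p.)
v1: (-4,-0.5) → rotate → (-1.21366,-3.84409) → ×s → (-0.87598,-2.77453) → (-0.88,-2.77)
v2: (-2.5,-4.5) → rotate → (3.04745,-4.14886) → ×s → (2.19954,-2.99450) → (2.20,-2.99)
v3: (1,-4) → rotate → (4.05260,-0.75922) → ×s → (2.92503,-0.54798) → (2.93,-0.55)
v4: (5,4) → rotate → (-1.55044,6.21258) → ×s → (-1.11905,4.48402) → (-1.12,4.48)
v5: (-3,0.5) → rotate → (-1.70553,-2.51817) → ×s → (-1.23099,-1.81752) → (-1.23,-1.82)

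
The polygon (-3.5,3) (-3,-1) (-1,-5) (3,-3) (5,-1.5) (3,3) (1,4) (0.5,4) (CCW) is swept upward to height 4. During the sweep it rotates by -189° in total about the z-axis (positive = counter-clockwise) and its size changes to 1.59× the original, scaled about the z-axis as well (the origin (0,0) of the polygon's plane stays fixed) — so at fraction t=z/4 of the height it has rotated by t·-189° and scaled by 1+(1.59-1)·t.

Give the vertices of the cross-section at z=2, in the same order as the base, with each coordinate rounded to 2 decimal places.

t = z/height = 2/4 = 0.5
s = 1 + (scale-1)·z/height = 1 + (1.59-1)·2/4 = 1.295000
θ = twist·z/height = -189°·2/4 = -94.5000° = -1.649336 rad
cos θ = -0.078459, sin θ = -0.996917 (intermediates below are computed at full precision and shown rounded to 5 d.p.)
v1: (-3.5,3) → rotate → (3.26536,3.25383) → ×s → (4.22864,4.21371) → (4.23,4.21)
v2: (-3,-1) → rotate → (-0.76154,3.06921) → ×s → (-0.98619,3.97463) → (-0.99,3.97)
v3: (-1,-5) → rotate → (-4.90613,1.38921) → ×s → (-6.35344,1.79903) → (-6.35,1.80)
v4: (3,-3) → rotate → (-3.22613,-2.75537) → ×s → (-4.17784,-3.56821) → (-4.18,-3.57)
v5: (5,-1.5) → rotate → (-1.88767,-4.86690) → ×s → (-2.44453,-6.30263) → (-2.44,-6.30)
v6: (3,3) → rotate → (2.75537,-3.22613) → ×s → (3.56821,-4.17784) → (3.57,-4.18)
v7: (1,4) → rotate → (3.90921,-1.31075) → ×s → (5.06243,-1.69743) → (5.06,-1.70)
v8: (0.5,4) → rotate → (3.94844,-0.81230) → ×s → (5.11323,-1.05192) → (5.11,-1.05)

Cross-section at z=2: (4.23,4.21) (-0.99,3.97) (-6.35,1.80) (-4.18,-3.57) (-2.44,-6.30) (3.57,-4.18) (5.06,-1.70) (5.11,-1.05)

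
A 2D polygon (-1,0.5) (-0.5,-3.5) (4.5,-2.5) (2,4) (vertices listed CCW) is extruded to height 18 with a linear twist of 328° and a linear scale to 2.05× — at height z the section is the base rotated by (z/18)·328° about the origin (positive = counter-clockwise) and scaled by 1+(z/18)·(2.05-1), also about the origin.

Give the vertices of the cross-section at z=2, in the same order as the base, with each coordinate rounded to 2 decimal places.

t = z/height = 2/18 = 0.111111
s = 1 + (scale-1)·z/height = 1 + (2.05-1)·2/18 = 1.116667
θ = twist·z/height = 328°·2/18 = 36.4444° = 0.636076 rad
cos θ = 0.804433, sin θ = 0.594043 (intermediates below are computed at full precision and shown rounded to 5 d.p.)
v1: (-1,0.5) → rotate → (-1.10145,-0.19183) → ×s → (-1.22996,-0.21421) → (-1.23,-0.21)
v2: (-0.5,-3.5) → rotate → (1.67693,-3.11254) → ×s → (1.87258,-3.47567) → (1.87,-3.48)
v3: (4.5,-2.5) → rotate → (5.10506,0.66211) → ×s → (5.70065,0.73936) → (5.70,0.74)
v4: (2,4) → rotate → (-0.76731,4.40582) → ×s → (-0.85682,4.91983) → (-0.86,4.92)

Cross-section at z=2: (-1.23,-0.21) (1.87,-3.48) (5.70,0.74) (-0.86,4.92)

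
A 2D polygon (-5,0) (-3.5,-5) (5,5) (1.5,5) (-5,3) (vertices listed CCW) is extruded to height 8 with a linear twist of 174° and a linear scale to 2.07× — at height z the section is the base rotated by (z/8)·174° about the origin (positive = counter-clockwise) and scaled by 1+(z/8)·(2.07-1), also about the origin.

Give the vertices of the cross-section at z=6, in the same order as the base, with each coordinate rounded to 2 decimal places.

t = z/height = 6/8 = 0.75
s = 1 + (scale-1)·z/height = 1 + (2.07-1)·6/8 = 1.802500
θ = twist·z/height = 174°·6/8 = 130.5000° = 2.277655 rad
cos θ = -0.649448, sin θ = 0.760406 (intermediates below are computed at full precision and shown rounded to 5 d.p.)
v1: (-5,0) → rotate → (3.24724,-3.80203) → ×s → (5.85315,-6.85316) → (5.85,-6.85)
v2: (-3.5,-5) → rotate → (6.07510,0.58582) → ×s → (10.95036,1.05594) → (10.95,1.06)
v3: (5,5) → rotate → (-7.04927,0.55479) → ×s → (-12.70631,1.00001) → (-12.71,1.00)
v4: (1.5,5) → rotate → (-4.77620,-2.10663) → ×s → (-8.60910,-3.79720) → (-8.61,-3.80)
v5: (-5,3) → rotate → (0.96602,-5.75037) → ×s → (1.74126,-10.36505) → (1.74,-10.37)

Cross-section at z=6: (5.85,-6.85) (10.95,1.06) (-12.71,1.00) (-8.61,-3.80) (1.74,-10.37)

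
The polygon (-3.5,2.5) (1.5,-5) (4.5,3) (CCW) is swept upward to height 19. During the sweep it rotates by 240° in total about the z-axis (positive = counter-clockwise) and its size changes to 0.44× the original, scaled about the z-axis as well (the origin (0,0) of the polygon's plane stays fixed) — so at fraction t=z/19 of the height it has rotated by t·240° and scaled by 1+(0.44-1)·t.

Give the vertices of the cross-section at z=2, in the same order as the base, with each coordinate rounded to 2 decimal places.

Cross-section at z=2: (-3.98,0.72) (3.28,-3.65) (2.62,4.36)

t = z/height = 2/19 = 0.105263
s = 1 + (scale-1)·z/height = 1 + (0.44-1)·2/19 = 0.941053
θ = twist·z/height = 240°·2/19 = 25.2632° = 0.440925 rad
cos θ = 0.904357, sin θ = 0.426776 (intermediates below are computed at full precision and shown rounded to 5 d.p.)
v1: (-3.5,2.5) → rotate → (-4.23219,0.76718) → ×s → (-3.98271,0.72195) → (-3.98,0.72)
v2: (1.5,-5) → rotate → (3.49042,-3.88162) → ×s → (3.28467,-3.65281) → (3.28,-3.65)
v3: (4.5,3) → rotate → (2.78928,4.63357) → ×s → (2.62486,4.36043) → (2.62,4.36)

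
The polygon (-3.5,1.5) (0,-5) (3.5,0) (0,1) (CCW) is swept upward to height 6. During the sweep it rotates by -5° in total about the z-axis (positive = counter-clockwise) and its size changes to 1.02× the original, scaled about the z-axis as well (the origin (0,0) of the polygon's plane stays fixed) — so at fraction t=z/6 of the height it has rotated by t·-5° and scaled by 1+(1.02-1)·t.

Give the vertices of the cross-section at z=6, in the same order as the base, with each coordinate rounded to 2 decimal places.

Cross-section at z=6: (-3.42,1.84) (-0.44,-5.08) (3.56,-0.31) (0.09,1.02)

t = z/height = 6/6 = 1
s = 1 + (scale-1)·z/height = 1 + (1.02-1)·6/6 = 1.020000
θ = twist·z/height = -5°·6/6 = -5.0000° = -0.087266 rad
cos θ = 0.996195, sin θ = -0.087156 (intermediates below are computed at full precision and shown rounded to 5 d.p.)
v1: (-3.5,1.5) → rotate → (-3.35595,1.79934) → ×s → (-3.42307,1.83532) → (-3.42,1.84)
v2: (0,-5) → rotate → (-0.43578,-4.98097) → ×s → (-0.44449,-5.08059) → (-0.44,-5.08)
v3: (3.5,0) → rotate → (3.48668,-0.30505) → ×s → (3.55642,-0.31115) → (3.56,-0.31)
v4: (0,1) → rotate → (0.08716,0.99619) → ×s → (0.08890,1.01612) → (0.09,1.02)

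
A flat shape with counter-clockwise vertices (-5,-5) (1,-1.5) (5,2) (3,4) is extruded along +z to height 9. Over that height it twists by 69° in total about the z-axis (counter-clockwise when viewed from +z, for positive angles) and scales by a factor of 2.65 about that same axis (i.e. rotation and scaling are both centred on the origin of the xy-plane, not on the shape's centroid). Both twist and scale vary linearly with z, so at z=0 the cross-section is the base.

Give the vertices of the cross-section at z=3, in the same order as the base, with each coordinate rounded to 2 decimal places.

t = z/height = 3/9 = 0.333333
s = 1 + (scale-1)·z/height = 1 + (2.65-1)·3/9 = 1.550000
θ = twist·z/height = 69°·3/9 = 23.0000° = 0.401426 rad
cos θ = 0.920505, sin θ = 0.390731 (intermediates below are computed at full precision and shown rounded to 5 d.p.)
v1: (-5,-5) → rotate → (-2.64887,-6.55618) → ×s → (-4.10575,-10.16208) → (-4.11,-10.16)
v2: (1,-1.5) → rotate → (1.50660,-0.99003) → ×s → (2.33523,-1.53454) → (2.34,-1.53)
v3: (5,2) → rotate → (3.82106,3.79467) → ×s → (5.92265,5.88173) → (5.92,5.88)
v4: (3,4) → rotate → (1.19859,4.85421) → ×s → (1.85781,7.52403) → (1.86,7.52)

Cross-section at z=3: (-4.11,-10.16) (2.34,-1.53) (5.92,5.88) (1.86,7.52)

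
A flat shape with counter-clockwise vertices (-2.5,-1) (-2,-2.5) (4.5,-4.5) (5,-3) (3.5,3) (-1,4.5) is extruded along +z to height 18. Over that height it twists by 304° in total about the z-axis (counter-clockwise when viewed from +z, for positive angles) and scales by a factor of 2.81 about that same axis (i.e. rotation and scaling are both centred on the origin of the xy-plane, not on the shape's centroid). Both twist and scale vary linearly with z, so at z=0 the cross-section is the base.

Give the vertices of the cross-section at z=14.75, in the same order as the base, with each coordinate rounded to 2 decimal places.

Cross-section at z=14.75: (-0.11,6.69) (-4.03,6.85) (-14.42,-6.46) (-11.39,-8.94) (3.86,-10.78) (11.33,-1.66)

t = z/height = 14.75/18 = 0.819444
s = 1 + (scale-1)·z/height = 1 + (2.81-1)·14.75/18 = 2.483194
θ = twist·z/height = 304°·14.75/18 = 249.1111° = 4.347809 rad
cos θ = -0.356557, sin θ = -0.934274 (intermediates below are computed at full precision and shown rounded to 5 d.p.)
v1: (-2.5,-1) → rotate → (-0.04288,2.69224) → ×s → (-0.10648,6.68536) → (-0.11,6.69)
v2: (-2,-2.5) → rotate → (-1.62257,2.75994) → ×s → (-4.02916,6.85347) → (-4.03,6.85)
v3: (4.5,-4.5) → rotate → (-5.80874,-2.59973) → ×s → (-14.42422,-6.45562) → (-14.42,-6.46)
v4: (5,-3) → rotate → (-4.58561,-3.60170) → ×s → (-11.38695,-8.94372) → (-11.39,-8.94)
v5: (3.5,3) → rotate → (1.55487,-4.33963) → ×s → (3.86105,-10.77614) → (3.86,-10.78)
v6: (-1,4.5) → rotate → (4.56079,-0.67023) → ×s → (11.32532,-1.66432) → (11.33,-1.66)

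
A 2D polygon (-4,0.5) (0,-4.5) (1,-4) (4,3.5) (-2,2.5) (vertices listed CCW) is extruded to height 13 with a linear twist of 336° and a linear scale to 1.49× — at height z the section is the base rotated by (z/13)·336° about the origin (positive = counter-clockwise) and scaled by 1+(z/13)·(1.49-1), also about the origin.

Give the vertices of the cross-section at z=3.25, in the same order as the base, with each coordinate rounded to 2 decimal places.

Cross-section at z=3.25: (-1.03,-4.41) (5.02,-0.53) (4.58,0.65) (-3.44,4.88) (-3.03,-1.94)

t = z/height = 3.25/13 = 0.25
s = 1 + (scale-1)·z/height = 1 + (1.49-1)·3.25/13 = 1.122500
θ = twist·z/height = 336°·3.25/13 = 84.0000° = 1.466077 rad
cos θ = 0.104528, sin θ = 0.994522 (intermediates below are computed at full precision and shown rounded to 5 d.p.)
v1: (-4,0.5) → rotate → (-0.91537,-3.92582) → ×s → (-1.02751,-4.40674) → (-1.03,-4.41)
v2: (0,-4.5) → rotate → (4.47535,-0.47038) → ×s → (5.02358,-0.52800) → (5.02,-0.53)
v3: (1,-4) → rotate → (4.08262,0.57641) → ×s → (4.58274,0.64702) → (4.58,0.65)
v4: (4,3.5) → rotate → (-3.06271,4.34394) → ×s → (-3.43790,4.87607) → (-3.44,4.88)
v5: (-2,2.5) → rotate → (-2.69536,-1.72772) → ×s → (-3.02554,-1.93937) → (-3.03,-1.94)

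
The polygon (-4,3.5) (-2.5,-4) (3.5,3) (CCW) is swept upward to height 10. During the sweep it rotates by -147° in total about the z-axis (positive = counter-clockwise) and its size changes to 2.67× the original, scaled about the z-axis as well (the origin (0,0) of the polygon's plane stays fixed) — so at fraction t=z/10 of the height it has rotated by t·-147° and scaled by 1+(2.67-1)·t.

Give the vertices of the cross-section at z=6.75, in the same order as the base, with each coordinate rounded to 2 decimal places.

Cross-section at z=6.75: (8.71,7.21) (-7.55,6.61) (5.11,-8.37)

t = z/height = 6.75/10 = 0.675
s = 1 + (scale-1)·z/height = 1 + (2.67-1)·6.75/10 = 2.127250
θ = twist·z/height = -147°·6.75/10 = -99.2250° = -1.731803 rad
cos θ = -0.160312, sin θ = -0.987066 (intermediates below are computed at full precision and shown rounded to 5 d.p.)
v1: (-4,3.5) → rotate → (4.09598,3.38717) → ×s → (8.71317,7.20537) → (8.71,7.21)
v2: (-2.5,-4) → rotate → (-3.54749,3.10891) → ×s → (-7.54639,6.61344) → (-7.55,6.61)
v3: (3.5,3) → rotate → (2.40011,-3.93567) → ×s → (5.10563,-8.37215) → (5.11,-8.37)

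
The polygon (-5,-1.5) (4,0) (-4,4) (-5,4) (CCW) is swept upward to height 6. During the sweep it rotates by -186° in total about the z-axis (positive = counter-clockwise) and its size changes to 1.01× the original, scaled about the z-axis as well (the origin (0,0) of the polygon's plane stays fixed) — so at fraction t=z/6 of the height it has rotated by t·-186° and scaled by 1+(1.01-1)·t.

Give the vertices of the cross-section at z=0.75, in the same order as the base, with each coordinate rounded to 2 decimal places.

Cross-section at z=0.75: (-5.19,0.60) (3.68,-1.58) (-2.10,5.26) (-3.02,5.66)

t = z/height = 0.75/6 = 0.125
s = 1 + (scale-1)·z/height = 1 + (1.01-1)·0.75/6 = 1.001250
θ = twist·z/height = -186°·0.75/6 = -23.2500° = -0.405789 rad
cos θ = 0.918791, sin θ = -0.394744 (intermediates below are computed at full precision and shown rounded to 5 d.p.)
v1: (-5,-1.5) → rotate → (-5.18607,0.59553) → ×s → (-5.19255,0.59628) → (-5.19,0.60)
v2: (4,0) → rotate → (3.67516,-1.57898) → ×s → (3.67976,-1.58095) → (3.68,-1.58)
v3: (-4,4) → rotate → (-2.09619,5.25414) → ×s → (-2.09881,5.26071) → (-2.10,5.26)
v4: (-5,4) → rotate → (-3.01498,5.64888) → ×s → (-3.01875,5.65595) → (-3.02,5.66)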